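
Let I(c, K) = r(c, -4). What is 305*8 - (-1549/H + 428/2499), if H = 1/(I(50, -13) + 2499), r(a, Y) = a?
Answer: 9873151231/2499 ≈ 3.9508e+6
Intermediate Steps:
I(c, K) = c
H = 1/2549 (H = 1/(50 + 2499) = 1/2549 ≈ 0.00039231)
305*8 - (-1549/H + 428/2499) = 305*8 - (-1549/1/2549 + 428/2499) = 2440 - (-1549*2549 + 428*(1/2499)) = 2440 - (-3948401 + 428/2499) = 2440 - 1*(-9867053671/2499) = 2440 + 9867053671/2499 = 9873151231/2499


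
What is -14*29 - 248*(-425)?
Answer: 104994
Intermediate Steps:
-14*29 - 248*(-425) = -406 + 105400 = 104994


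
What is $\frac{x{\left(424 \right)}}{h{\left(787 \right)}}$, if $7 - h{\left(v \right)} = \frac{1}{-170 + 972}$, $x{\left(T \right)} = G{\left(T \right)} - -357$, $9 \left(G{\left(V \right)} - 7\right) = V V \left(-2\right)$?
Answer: $- \frac{285733352}{50517} \approx -5656.2$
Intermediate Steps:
$G{\left(V \right)} = 7 - \frac{2 V^{2}}{9}$ ($G{\left(V \right)} = 7 + \frac{V V \left(-2\right)}{9} = 7 + \frac{V^{2} \left(-2\right)}{9} = 7 + \frac{\left(-2\right) V^{2}}{9} = 7 - \frac{2 V^{2}}{9}$)
$x{\left(T \right)} = 364 - \frac{2 T^{2}}{9}$ ($x{\left(T \right)} = \left(7 - \frac{2 T^{2}}{9}\right) - -357 = \left(7 - \frac{2 T^{2}}{9}\right) + 357 = 364 - \frac{2 T^{2}}{9}$)
$h{\left(v \right)} = \frac{5613}{802}$ ($h{\left(v \right)} = 7 - \frac{1}{-170 + 972} = 7 - \frac{1}{802} = \frac{5613}{802}$)
$\frac{x{\left(424 \right)}}{h{\left(787 \right)}} = \frac{364 - \frac{2 \cdot 424^{2}}{9}}{\frac{5613}{802}} = \left(364 - \frac{359552}{9}\right) \frac{802}{5613} = \left(- \frac{356276}{9}\right) \frac{802}{5613} = - \frac{285733352}{50517}$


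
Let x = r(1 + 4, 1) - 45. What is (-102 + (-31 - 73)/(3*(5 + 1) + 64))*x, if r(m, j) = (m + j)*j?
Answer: 165126/41 ≈ 4027.5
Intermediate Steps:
r(m, j) = j*(j + m) (r(m, j) = (j + m)*j = j*(j + m))
x = -39 (x = 1*(1 + (1 + 4)) - 45 = 1*(1 + 5) - 45 = 1*6 - 45 = 6 - 45 = -39)
(-102 + (-31 - 73)/(3*(5 + 1) + 64))*x = (-102 + (-31 - 73)/(3*(5 + 1) + 64))*(-39) = (-102 - 104/(3*6 + 64))*(-39) = (-102 - 104/(18 + 64))*(-39) = (-102 - 104/82)*(-39) = (-102 - 104*1/82)*(-39) = (-102 - 52/41)*(-39) = -4234/41*(-39) = 165126/41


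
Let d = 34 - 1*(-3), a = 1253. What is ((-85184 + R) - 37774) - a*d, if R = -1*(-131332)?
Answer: -37987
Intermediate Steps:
R = 131332
d = 37 (d = 34 + 3 = 37)
((-85184 + R) - 37774) - a*d = ((-85184 + 131332) - 37774) - 1253*37 = (46148 - 37774) - 1*46361 = 8374 - 46361 = -37987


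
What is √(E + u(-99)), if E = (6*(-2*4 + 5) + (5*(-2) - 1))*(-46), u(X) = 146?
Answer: 2*√370 ≈ 38.471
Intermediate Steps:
E = 1334 (E = (6*(-8 + 5) + (-10 - 1))*(-46) = (6*(-3) - 11)*(-46) = (-18 - 11)*(-46) = -29*(-46) = 1334)
√(E + u(-99)) = √(1334 + 146) = √1480 = 2*√370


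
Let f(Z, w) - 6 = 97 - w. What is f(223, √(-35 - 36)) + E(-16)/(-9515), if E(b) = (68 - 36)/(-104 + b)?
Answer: 14700679/142725 - I*√71 ≈ 103.0 - 8.4261*I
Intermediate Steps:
f(Z, w) = 103 - w (f(Z, w) = 6 + (97 - w) = 103 - w)
E(b) = 32/(-104 + b)
f(223, √(-35 - 36)) + E(-16)/(-9515) = (103 - √(-35 - 36)) + (32/(-104 - 16))/(-9515) = (103 - √(-71)) + (32/(-120))*(-1/9515) = (103 - I*√71) + (32*(-1/120))*(-1/9515) = (103 - I*√71) - 4/15*(-1/9515) = (103 - I*√71) + 4/142725 = 14700679/142725 - I*√71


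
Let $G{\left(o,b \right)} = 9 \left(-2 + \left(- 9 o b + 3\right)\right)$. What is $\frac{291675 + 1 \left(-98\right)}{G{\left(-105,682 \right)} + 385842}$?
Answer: $\frac{291577}{6186261} \approx 0.047133$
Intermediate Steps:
$G{\left(o,b \right)} = 9 - 81 b o$ ($G{\left(o,b \right)} = 9 \left(-2 - \left(-3 + 9 b o\right)\right) = 9 \left(1 - 9 b o\right) = 9 - 81 b o$)
$\frac{291675 + 1 \left(-98\right)}{G{\left(-105,682 \right)} + 385842} = \frac{291675 + 1 \left(-98\right)}{\left(9 - 55242 \left(-105\right)\right) + 385842} = \frac{291675 - 98}{\left(9 + 5800410\right) + 385842} = \frac{291577}{5800419 + 385842} = \frac{291577}{6186261}$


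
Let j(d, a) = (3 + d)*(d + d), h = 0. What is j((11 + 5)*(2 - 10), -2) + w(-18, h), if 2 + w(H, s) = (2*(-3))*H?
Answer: 32106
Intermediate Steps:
j(d, a) = 2*d*(3 + d) (j(d, a) = (3 + d)*(2*d) = 2*d*(3 + d))
w(H, s) = -2 - 6*H (w(H, s) = -2 + (2*(-3))*H = -2 - 6*H)
j((11 + 5)*(2 - 10), -2) + w(-18, h) = 2*((11 + 5)*(2 - 10))*(3 + (11 + 5)*(2 - 10)) + (-2 - 6*(-18)) = 2*(16*(-8))*(3 + 16*(-8)) + (-2 + 108) = 2*(-128)*(3 - 128) + 106 = 2*(-128)*(-125) + 106 = 32000 + 106 = 32106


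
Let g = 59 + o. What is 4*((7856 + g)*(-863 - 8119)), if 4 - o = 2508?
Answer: -194406408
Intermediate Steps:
o = -2504 (o = 4 - 1*2508 = 4 - 2508 = -2504)
g = -2445 (g = 59 - 2504 = -2445)
4*((7856 + g)*(-863 - 8119)) = 4*((7856 - 2445)*(-863 - 8119)) = 4*(5411*(-8982)) = 4*(-48601602) = -194406408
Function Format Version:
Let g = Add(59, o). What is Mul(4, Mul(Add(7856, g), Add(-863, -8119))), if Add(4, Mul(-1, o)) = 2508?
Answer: -194406408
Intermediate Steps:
o = -2504 (o = Add(4, Mul(-1, 2508)) = Add(4, -2508) = -2504)
g = -2445 (g = Add(59, -2504) = -2445)
Mul(4, Mul(Add(7856, g), Add(-863, -8119))) = Mul(4, Mul(Add(7856, -2445), Add(-863, -8119))) = Mul(4, Mul(5411, -8982)) = Mul(4, -48601602) = -194406408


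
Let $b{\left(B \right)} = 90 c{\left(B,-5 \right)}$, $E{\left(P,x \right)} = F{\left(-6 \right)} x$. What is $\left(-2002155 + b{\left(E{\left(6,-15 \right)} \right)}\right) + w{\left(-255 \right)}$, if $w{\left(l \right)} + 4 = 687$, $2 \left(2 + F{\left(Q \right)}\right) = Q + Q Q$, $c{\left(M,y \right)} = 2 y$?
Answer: $-2002372$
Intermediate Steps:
$F{\left(Q \right)} = -2 + \frac{Q}{2} + \frac{Q^{2}}{2}$ ($F{\left(Q \right)} = -2 + \frac{Q + Q Q}{2} = -2 + \frac{Q + Q^{2}}{2} = -2 + \left(\frac{Q}{2} + \frac{Q^{2}}{2}\right) = -2 + \frac{Q}{2} + \frac{Q^{2}}{2}$)
$w{\left(l \right)} = 683$ ($w{\left(l \right)} = -4 + 687 = 683$)
$E{\left(P,x \right)} = 13 x$ ($E{\left(P,x \right)} = \left(-2 + \frac{1}{2} \left(-6\right) + \frac{\left(-6\right)^{2}}{2}\right) x = \left(-2 - 3 + \frac{1}{2} \cdot 36\right) x = \left(-2 - 3 + 18\right) x = 13 x$)
$b{\left(B \right)} = -900$ ($b{\left(B \right)} = 90 \cdot 2 \left(-5\right) = 90 \left(-10\right) = -900$)
$\left(-2002155 + b{\left(E{\left(6,-15 \right)} \right)}\right) + w{\left(-255 \right)} = \left(-2002155 - 900\right) + 683 = -2003055 + 683 = -2002372$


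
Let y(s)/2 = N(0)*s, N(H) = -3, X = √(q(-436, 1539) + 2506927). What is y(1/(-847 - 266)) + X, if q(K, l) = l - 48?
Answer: 2/371 + √2508418 ≈ 1583.8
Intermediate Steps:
q(K, l) = -48 + l
X = √2508418 (X = √((-48 + 1539) + 2506927) = √(1491 + 2506927) = √2508418 ≈ 1583.8)
y(s) = -6*s (y(s) = 2*(-3*s) = -6*s)
y(1/(-847 - 266)) + X = -6/(-847 - 266) + √2508418 = -6/(-1113) + √2508418 = -6*(-1/1113) + √2508418 = 2/371 + √2508418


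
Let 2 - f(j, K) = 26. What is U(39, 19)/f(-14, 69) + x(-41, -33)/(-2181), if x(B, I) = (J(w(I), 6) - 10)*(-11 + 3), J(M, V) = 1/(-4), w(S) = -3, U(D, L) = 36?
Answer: -6707/4362 ≈ -1.5376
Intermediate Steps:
J(M, V) = -¼
x(B, I) = 82 (x(B, I) = (-¼ - 10)*(-11 + 3) = -41/4*(-8) = 82)
f(j, K) = -24 (f(j, K) = 2 - 1*26 = 2 - 26 = -24)
U(39, 19)/f(-14, 69) + x(-41, -33)/(-2181) = 36/(-24) + 82/(-2181) = 36*(-1/24) + 82*(-1/2181) = -3/2 - 82/2181 = -6707/4362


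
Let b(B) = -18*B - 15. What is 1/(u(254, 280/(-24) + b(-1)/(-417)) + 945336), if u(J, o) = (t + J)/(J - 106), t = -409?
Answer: 148/139909573 ≈ 1.0578e-6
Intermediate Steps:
b(B) = -15 - 18*B
u(J, o) = (-409 + J)/(-106 + J) (u(J, o) = (-409 + J)/(J - 106) = (-409 + J)/(-106 + J))
1/(u(254, 280/(-24) + b(-1)/(-417)) + 945336) = 1/((-409 + 254)/(-106 + 254) + 945336) = 1/(-155/148 + 945336) = 1/(139909573/148) = 148/139909573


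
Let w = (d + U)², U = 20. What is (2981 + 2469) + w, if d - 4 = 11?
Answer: 6675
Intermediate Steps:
d = 15 (d = 4 + 11 = 15)
w = 1225 (w = (15 + 20)² = 35² = 1225)
(2981 + 2469) + w = (2981 + 2469) + 1225 = 5450 + 1225 = 6675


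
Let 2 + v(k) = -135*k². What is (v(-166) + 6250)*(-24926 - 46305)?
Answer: 264538542572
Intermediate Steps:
v(k) = -2 - 135*k²
(v(-166) + 6250)*(-24926 - 46305) = ((-2 - 135*(-166)²) + 6250)*(-24926 - 46305) = ((-2 - 135*27556) + 6250)*(-71231) = ((-2 - 3720060) + 6250)*(-71231) = (-3720062 + 6250)*(-71231) = -3713812*(-71231) = 264538542572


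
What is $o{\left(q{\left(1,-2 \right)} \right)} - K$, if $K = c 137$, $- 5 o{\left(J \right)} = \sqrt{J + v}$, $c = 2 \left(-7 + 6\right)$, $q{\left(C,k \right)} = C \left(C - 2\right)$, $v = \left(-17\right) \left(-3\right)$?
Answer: $274 - \sqrt{2} \approx 272.59$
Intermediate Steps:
$v = 51$
$q{\left(C,k \right)} = C \left(-2 + C\right)$
$c = -2$ ($c = 2 \left(-1\right) = -2$)
$o{\left(J \right)} = - \frac{\sqrt{51 + J}}{5}$ ($o{\left(J \right)} = - \frac{\sqrt{J + 51}}{5} = - \frac{\sqrt{51 + J}}{5}$)
$K = -274$ ($K = \left(-2\right) 137 = -274$)
$o{\left(q{\left(1,-2 \right)} \right)} - K = - \frac{\sqrt{51 + 1 \left(-2 + 1\right)}}{5} - -274 = - \frac{\sqrt{51 + 1 \left(-1\right)}}{5} + 274 = - \frac{\sqrt{51 - 1}}{5} + 274 = - \frac{\sqrt{50}}{5} + 274 = - \frac{5 \sqrt{2}}{5} + 274 = - \sqrt{2} + 274 = 274 - \sqrt{2}$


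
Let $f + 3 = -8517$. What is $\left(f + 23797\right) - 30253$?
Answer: $-14976$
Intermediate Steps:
$f = -8520$ ($f = -3 - 8517 = -8520$)
$\left(f + 23797\right) - 30253 = \left(-8520 + 23797\right) - 30253 = 15277 - 30253 = -14976$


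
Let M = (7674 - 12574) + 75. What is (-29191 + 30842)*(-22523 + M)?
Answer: -45151548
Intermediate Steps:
M = -4825 (M = -4900 + 75 = -4825)
(-29191 + 30842)*(-22523 + M) = (-29191 + 30842)*(-22523 - 4825) = 1651*(-27348) = -45151548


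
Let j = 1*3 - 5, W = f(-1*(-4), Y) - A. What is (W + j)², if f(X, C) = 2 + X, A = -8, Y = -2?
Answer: 144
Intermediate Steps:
W = 14 (W = (2 - 1*(-4)) - 1*(-8) = (2 + 4) + 8 = 6 + 8 = 14)
j = -2 (j = 3 - 5 = -2)
(W + j)² = (14 - 2)² = 12² = 144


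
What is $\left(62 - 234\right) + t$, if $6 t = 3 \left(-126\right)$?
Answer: $-235$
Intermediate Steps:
$t = -63$ ($t = \frac{3 \left(-126\right)}{6} = \frac{1}{6} \left(-378\right) = -63$)
$\left(62 - 234\right) + t = \left(62 - 234\right) - 63 = -172 - 63 = -235$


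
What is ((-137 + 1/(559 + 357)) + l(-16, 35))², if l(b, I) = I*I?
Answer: 993229498881/839056 ≈ 1.1837e+6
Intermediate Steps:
l(b, I) = I²
((-137 + 1/(559 + 357)) + l(-16, 35))² = ((-137 + 1/(559 + 357)) + 35²)² = ((-137 + 1/916) + 1225)² = (-125491/916 + 1225)² = (996609/916)² = 993229498881/839056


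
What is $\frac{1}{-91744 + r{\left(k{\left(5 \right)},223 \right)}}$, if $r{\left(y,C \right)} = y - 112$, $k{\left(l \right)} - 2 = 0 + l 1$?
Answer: $- \frac{1}{91849} \approx -1.0887 \cdot 10^{-5}$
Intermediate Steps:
$k{\left(l \right)} = 2 + l$ ($k{\left(l \right)} = 2 + \left(0 + l 1\right) = 2 + \left(0 + l\right) = 2 + l$)
$r{\left(y,C \right)} = -112 + y$ ($r{\left(y,C \right)} = y - 112 = -112 + y$)
$\frac{1}{-91744 + r{\left(k{\left(5 \right)},223 \right)}} = \frac{1}{-91744 + \left(-112 + \left(2 + 5\right)\right)} = \frac{1}{-91744 + \left(-112 + 7\right)} = \frac{1}{-91744 - 105} = \frac{1}{-91849} = - \frac{1}{91849}$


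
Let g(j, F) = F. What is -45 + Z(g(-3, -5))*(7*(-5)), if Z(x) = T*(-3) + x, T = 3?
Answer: 445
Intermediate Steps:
Z(x) = -9 + x (Z(x) = 3*(-3) + x = -9 + x)
-45 + Z(g(-3, -5))*(7*(-5)) = -45 + (-9 - 5)*(7*(-5)) = -45 - 14*(-35) = -45 + 490 = 445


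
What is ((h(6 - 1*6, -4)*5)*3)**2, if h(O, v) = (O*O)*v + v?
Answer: 3600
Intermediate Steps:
h(O, v) = v + v*O**2 (h(O, v) = O**2*v + v = v*O**2 + v = v + v*O**2)
((h(6 - 1*6, -4)*5)*3)**2 = ((-4*(1 + (6 - 1*6)**2)*5)*3)**2 = ((-4*(1 + (6 - 6)**2)*5)*3)**2 = ((-4*(1 + 0**2)*5)*3)**2 = ((-4*(1 + 0)*5)*3)**2 = ((-4*1*5)*3)**2 = (-4*5*3)**2 = (-20*3)**2 = (-60)**2 = 3600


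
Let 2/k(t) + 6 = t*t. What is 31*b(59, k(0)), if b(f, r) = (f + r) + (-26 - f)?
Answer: -2449/3 ≈ -816.33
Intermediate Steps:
k(t) = 2/(-6 + t²) (k(t) = 2/(-6 + t*t) = 2/(-6 + t²))
b(f, r) = -26 + r
31*b(59, k(0)) = 31*(-26 + 2/(-6 + 0²)) = 31*(-26 + 2/(-6 + 0)) = 31*(-26 + 2/(-6)) = 31*(-26 + 2*(-⅙)) = 31*(-26 - ⅓) = 31*(-79/3) = -2449/3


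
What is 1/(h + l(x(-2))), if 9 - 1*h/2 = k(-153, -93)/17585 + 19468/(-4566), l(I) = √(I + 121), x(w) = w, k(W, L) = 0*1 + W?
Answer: 42783435652887240/943879018576556449 - 1611745878368025*√119/943879018576556449 ≈ 0.026700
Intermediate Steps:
k(W, L) = W (k(W, L) = 0 + W = W)
l(I) = √(121 + I)
h = 1065681368/40146555 (h = 18 - 2*(-153/17585 + 19468/(-4566)) = 18 - 2*(-153*1/17585 + 19468*(-1/4566)) = 18 - 2*(-153/17585 - 9734/2283) = 18 - 2*(-171521689/40146555) = 18 + 343043378/40146555 = 1065681368/40146555 ≈ 26.545)
1/(h + l(x(-2))) = 1/(1065681368/40146555 + √(121 - 2)) = 1/(1065681368/40146555 + √119)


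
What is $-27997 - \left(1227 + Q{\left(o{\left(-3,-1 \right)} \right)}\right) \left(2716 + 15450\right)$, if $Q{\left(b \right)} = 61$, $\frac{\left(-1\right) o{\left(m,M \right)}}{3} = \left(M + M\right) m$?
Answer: $-23425805$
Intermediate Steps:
$o{\left(m,M \right)} = - 6 M m$ ($o{\left(m,M \right)} = - 3 \left(M + M\right) m = - 3 \cdot 2 M m = - 6 M m$)
$-27997 - \left(1227 + Q{\left(o{\left(-3,-1 \right)} \right)}\right) \left(2716 + 15450\right) = -27997 - \left(1227 + 61\right) \left(2716 + 15450\right) = -27997 - 1288 \cdot 18166 = -27997 - 23397808 = -23425805$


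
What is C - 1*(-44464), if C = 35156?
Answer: 79620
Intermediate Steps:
C - 1*(-44464) = 35156 - 1*(-44464) = 35156 + 44464 = 79620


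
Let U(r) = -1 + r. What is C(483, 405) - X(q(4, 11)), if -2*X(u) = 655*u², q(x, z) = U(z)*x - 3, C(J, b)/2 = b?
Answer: 898315/2 ≈ 4.4916e+5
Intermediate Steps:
C(J, b) = 2*b
q(x, z) = -3 + x*(-1 + z) (q(x, z) = (-1 + z)*x - 3 = x*(-1 + z) - 3 = -3 + x*(-1 + z))
X(u) = -655*u²/2
C(483, 405) - X(q(4, 11)) = 2*405 - (-655)*(-3 + 4*(-1 + 11))²/2 = 810 - (-655)*(-3 + 4*10)²/2 = 810 - (-655)*(-3 + 40)²/2 = 810 - (-655)*37²/2 = 810 - (-655)*1369/2 = 810 - 1*(-896695/2) = 810 + 896695/2 = 898315/2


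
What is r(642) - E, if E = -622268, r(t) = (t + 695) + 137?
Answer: 623742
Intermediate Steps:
r(t) = 832 + t (r(t) = (695 + t) + 137 = 832 + t)
r(642) - E = (832 + 642) - 1*(-622268) = 1474 + 622268 = 623742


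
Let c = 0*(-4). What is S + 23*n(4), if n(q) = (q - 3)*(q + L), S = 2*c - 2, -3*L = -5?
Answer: 385/3 ≈ 128.33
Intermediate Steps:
L = 5/3 (L = -⅓*(-5) = 5/3 ≈ 1.6667)
c = 0
S = -2 (S = 2*0 - 2 = 0 - 2 = -2)
n(q) = (-3 + q)*(5/3 + q) (n(q) = (q - 3)*(q + 5/3) = (-3 + q)*(5/3 + q))
S + 23*n(4) = -2 + 23*(-5 + 4² - 4/3*4) = -2 + 23*(-5 + 16 - 16/3) = -2 + 23*(17/3) = -2 + 391/3 = 385/3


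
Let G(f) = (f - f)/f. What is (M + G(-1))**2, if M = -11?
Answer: 121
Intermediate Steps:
G(f) = 0 (G(f) = 0/f = 0)
(M + G(-1))**2 = (-11 + 0)**2 = (-11)**2 = 121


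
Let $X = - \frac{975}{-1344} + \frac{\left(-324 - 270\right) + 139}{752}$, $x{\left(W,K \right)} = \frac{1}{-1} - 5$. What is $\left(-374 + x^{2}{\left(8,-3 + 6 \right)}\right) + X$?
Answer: $- \frac{7114393}{21056} \approx -337.88$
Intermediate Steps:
$x{\left(W,K \right)} = -6$ ($x{\left(W,K \right)} = -1 - 5 = -6$)
$X = \frac{2535}{21056}$ ($X = \left(-975\right) \left(- \frac{1}{1344}\right) + \left(-594 + 139\right) \frac{1}{752} = \frac{325}{448} - \frac{455}{752} = \frac{2535}{21056} \approx 0.12039$)
$\left(-374 + x^{2}{\left(8,-3 + 6 \right)}\right) + X = \left(-374 + \left(-6\right)^{2}\right) + \frac{2535}{21056} = \left(-374 + 36\right) + \frac{2535}{21056} = -338 + \frac{2535}{21056} = - \frac{7114393}{21056}$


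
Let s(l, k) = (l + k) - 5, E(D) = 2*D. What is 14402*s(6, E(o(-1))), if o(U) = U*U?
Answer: 43206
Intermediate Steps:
o(U) = U²
s(l, k) = -5 + k + l (s(l, k) = (k + l) - 5 = -5 + k + l)
14402*s(6, E(o(-1))) = 14402*(-5 + 2*(-1)² + 6) = 14402*(-5 + 2*1 + 6) = 14402*(-5 + 2 + 6) = 14402*3 = 43206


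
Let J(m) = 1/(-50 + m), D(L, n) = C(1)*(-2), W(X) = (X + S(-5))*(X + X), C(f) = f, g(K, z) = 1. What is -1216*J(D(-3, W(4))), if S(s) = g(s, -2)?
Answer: 304/13 ≈ 23.385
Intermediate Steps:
S(s) = 1
W(X) = 2*X*(1 + X) (W(X) = (X + 1)*(X + X) = (1 + X)*(2*X) = 2*X*(1 + X))
D(L, n) = -2 (D(L, n) = 1*(-2) = -2)
-1216*J(D(-3, W(4))) = -1216/(-50 - 2) = -1216/(-52) = -1216*(-1/52) = 304/13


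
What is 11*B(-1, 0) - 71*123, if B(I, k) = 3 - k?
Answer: -8700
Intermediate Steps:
11*B(-1, 0) - 71*123 = 11*(3 - 1*0) - 71*123 = 11*(3 + 0) - 8733 = 11*3 - 8733 = 33 - 8733 = -8700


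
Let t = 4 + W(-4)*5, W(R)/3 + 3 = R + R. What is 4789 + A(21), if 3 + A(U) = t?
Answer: 4625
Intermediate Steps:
W(R) = -9 + 6*R (W(R) = -9 + 3*(R + R) = -9 + 3*(2*R) = -9 + 6*R)
t = -161 (t = 4 + (-9 + 6*(-4))*5 = 4 + (-9 - 24)*5 = 4 - 33*5 = 4 - 165 = -161)
A(U) = -164 (A(U) = -3 - 161 = -164)
4789 + A(21) = 4789 - 164 = 4625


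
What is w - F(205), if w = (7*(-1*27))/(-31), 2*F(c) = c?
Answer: -5977/62 ≈ -96.403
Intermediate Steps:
F(c) = c/2
w = 189/31 (w = (7*(-27))*(-1/31) = -189*(-1/31) = 189/31 ≈ 6.0968)
w - F(205) = 189/31 - 205/2 = -5977/62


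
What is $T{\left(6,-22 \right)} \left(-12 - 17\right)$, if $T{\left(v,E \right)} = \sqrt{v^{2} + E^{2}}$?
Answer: $- 58 \sqrt{130} \approx -661.3$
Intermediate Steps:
$T{\left(v,E \right)} = \sqrt{E^{2} + v^{2}}$
$T{\left(6,-22 \right)} \left(-12 - 17\right) = \sqrt{\left(-22\right)^{2} + 6^{2}} \left(-12 - 17\right) = \sqrt{484 + 36} \left(-12 - 17\right) = \sqrt{520} \left(-29\right) = 2 \sqrt{130} \left(-29\right) = - 58 \sqrt{130}$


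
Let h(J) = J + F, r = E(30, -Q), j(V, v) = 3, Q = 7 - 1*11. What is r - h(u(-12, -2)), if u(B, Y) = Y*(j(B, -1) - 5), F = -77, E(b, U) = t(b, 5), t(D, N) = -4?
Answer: 69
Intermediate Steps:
Q = -4 (Q = 7 - 11 = -4)
E(b, U) = -4
r = -4
u(B, Y) = -2*Y (u(B, Y) = Y*(3 - 5) = Y*(-2) = -2*Y)
h(J) = -77 + J (h(J) = J - 77 = -77 + J)
r - h(u(-12, -2)) = -4 - (-77 - 2*(-2)) = -4 - (-77 + 4) = -4 - 1*(-73) = -4 + 73 = 69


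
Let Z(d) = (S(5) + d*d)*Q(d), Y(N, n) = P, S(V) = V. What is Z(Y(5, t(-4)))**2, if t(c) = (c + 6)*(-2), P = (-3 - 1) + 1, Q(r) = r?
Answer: 1764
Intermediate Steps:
P = -3 (P = -4 + 1 = -3)
t(c) = -12 - 2*c (t(c) = (6 + c)*(-2) = -12 - 2*c)
Y(N, n) = -3
Z(d) = d*(5 + d**2) (Z(d) = (5 + d*d)*d = (5 + d**2)*d = d*(5 + d**2))
Z(Y(5, t(-4)))**2 = (-3*(5 + (-3)**2))**2 = (-3*(5 + 9))**2 = (-3*14)**2 = (-42)**2 = 1764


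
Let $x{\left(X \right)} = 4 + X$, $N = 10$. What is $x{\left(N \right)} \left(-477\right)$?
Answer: $-6678$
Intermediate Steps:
$x{\left(N \right)} \left(-477\right) = \left(4 + 10\right) \left(-477\right) = 14 \left(-477\right) = -6678$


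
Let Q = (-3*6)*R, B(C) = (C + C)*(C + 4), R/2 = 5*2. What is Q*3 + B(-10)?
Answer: -960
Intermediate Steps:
R = 20 (R = 2*(5*2) = 2*10 = 20)
B(C) = 2*C*(4 + C) (B(C) = (2*C)*(4 + C) = 2*C*(4 + C))
Q = -360 (Q = -3*6*20 = -18*20 = -360)
Q*3 + B(-10) = -360*3 + 2*(-10)*(4 - 10) = -1080 + 2*(-10)*(-6) = -1080 + 120 = -960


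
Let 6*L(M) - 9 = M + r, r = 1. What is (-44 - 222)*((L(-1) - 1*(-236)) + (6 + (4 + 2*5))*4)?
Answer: -84455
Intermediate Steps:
L(M) = 5/3 + M/6 (L(M) = 3/2 + (M + 1)/6 = 3/2 + (1 + M)/6 = 3/2 + (⅙ + M/6) = 5/3 + M/6)
(-44 - 222)*((L(-1) - 1*(-236)) + (6 + (4 + 2*5))*4) = (-44 - 222)*(((5/3 + (⅙)*(-1)) - 1*(-236)) + (6 + (4 + 2*5))*4) = -266*(((5/3 - ⅙) + 236) + (6 + (4 + 10))*4) = -266*((3/2 + 236) + (6 + 14)*4) = -266*(475/2 + 20*4) = -266*(475/2 + 80) = -266*635/2 = -84455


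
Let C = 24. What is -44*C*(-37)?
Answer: 39072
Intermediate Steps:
-44*C*(-37) = -44*24*(-37) = -1056*(-37) = 39072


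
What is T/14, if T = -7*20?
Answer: -10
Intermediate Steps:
T = -140
T/14 = -140/14 = (1/14)*(-140) = -10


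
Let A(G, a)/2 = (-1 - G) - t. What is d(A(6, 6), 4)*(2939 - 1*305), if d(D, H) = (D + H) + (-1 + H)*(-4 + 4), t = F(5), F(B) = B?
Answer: -52680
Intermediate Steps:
t = 5
A(G, a) = -12 - 2*G (A(G, a) = 2*((-1 - G) - 1*5) = 2*((-1 - G) - 5) = 2*(-6 - G) = -12 - 2*G)
d(D, H) = D + H (d(D, H) = (D + H) + (-1 + H)*0 = (D + H) + 0 = D + H)
d(A(6, 6), 4)*(2939 - 1*305) = ((-12 - 2*6) + 4)*(2939 - 1*305) = ((-12 - 12) + 4)*(2939 - 305) = (-24 + 4)*2634 = -20*2634 = -52680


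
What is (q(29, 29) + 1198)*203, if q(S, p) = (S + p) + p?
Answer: 260855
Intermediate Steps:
q(S, p) = S + 2*p
(q(29, 29) + 1198)*203 = ((29 + 2*29) + 1198)*203 = ((29 + 58) + 1198)*203 = (87 + 1198)*203 = 1285*203 = 260855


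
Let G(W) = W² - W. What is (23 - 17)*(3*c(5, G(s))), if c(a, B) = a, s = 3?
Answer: 90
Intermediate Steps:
(23 - 17)*(3*c(5, G(s))) = (23 - 17)*(3*5) = 6*15 = 90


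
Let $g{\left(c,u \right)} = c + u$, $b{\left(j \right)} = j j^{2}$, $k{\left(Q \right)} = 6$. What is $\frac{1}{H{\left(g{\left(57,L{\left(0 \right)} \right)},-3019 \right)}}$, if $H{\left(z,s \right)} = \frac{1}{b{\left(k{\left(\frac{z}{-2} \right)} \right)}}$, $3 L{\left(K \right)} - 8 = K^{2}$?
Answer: $216$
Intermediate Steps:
$L{\left(K \right)} = \frac{8}{3} + \frac{K^{2}}{3}$
$b{\left(j \right)} = j^{3}$
$H{\left(z,s \right)} = \frac{1}{216}$ ($H{\left(z,s \right)} = \frac{1}{6^{3}} = \frac{1}{216}$)
$\frac{1}{H{\left(g{\left(57,L{\left(0 \right)} \right)},-3019 \right)}} = \frac{1}{\frac{1}{216}} = 216$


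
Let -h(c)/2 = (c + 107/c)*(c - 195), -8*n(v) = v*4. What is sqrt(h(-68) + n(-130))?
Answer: I*sqrt(42229462)/34 ≈ 191.13*I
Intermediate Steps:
n(v) = -v/2 (n(v) = -v*4/8 = -v/2)
h(c) = -2*(-195 + c)*(c + 107/c) (h(c) = -2*(c + 107/c)*(c - 195) = -2*(c + 107/c)*(-195 + c) = -2*(-195 + c)*(c + 107/c))
sqrt(h(-68) + n(-130)) = sqrt((-214 - 2*(-68)**2 + 390*(-68) + 41730/(-68)) - 1/2*(-130)) = sqrt((-214 - 2*4624 - 26520 + 41730*(-1/68)) + 65) = sqrt((-214 - 9248 - 26520 - 20865/34) + 65) = sqrt(-1244253/34 + 65) = sqrt(-1242043/34) = I*sqrt(42229462)/34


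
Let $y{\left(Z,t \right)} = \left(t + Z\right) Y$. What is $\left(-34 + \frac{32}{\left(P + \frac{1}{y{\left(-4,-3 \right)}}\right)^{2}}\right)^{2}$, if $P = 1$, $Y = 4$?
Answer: $\frac{91204}{531441} \approx 0.17162$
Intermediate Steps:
$y{\left(Z,t \right)} = 4 Z + 4 t$ ($y{\left(Z,t \right)} = \left(t + Z\right) 4 = \left(Z + t\right) 4 = 4 Z + 4 t$)
$\left(-34 + \frac{32}{\left(P + \frac{1}{y{\left(-4,-3 \right)}}\right)^{2}}\right)^{2} = \left(-34 + \frac{32}{\left(1 + \frac{1}{4 \left(-4\right) + 4 \left(-3\right)}\right)^{2}}\right)^{2} = \left(-34 + \frac{32}{\left(1 + \frac{1}{-16 - 12}\right)^{2}}\right)^{2} = \left(-34 + \frac{32}{\left(1 + \frac{1}{-28}\right)^{2}}\right)^{2} = \left(-34 + \frac{32}{\left(1 - \frac{1}{28}\right)^{2}}\right)^{2} = \left(-34 + \frac{32}{\left(\frac{27}{28}\right)^{2}}\right)^{2} = \left(-34 + \frac{32}{\frac{729}{784}}\right)^{2} = \left(-34 + 32 \cdot \frac{784}{729}\right)^{2} = \left(-34 + \frac{25088}{729}\right)^{2} = \left(\frac{302}{729}\right)^{2} = \frac{91204}{531441}$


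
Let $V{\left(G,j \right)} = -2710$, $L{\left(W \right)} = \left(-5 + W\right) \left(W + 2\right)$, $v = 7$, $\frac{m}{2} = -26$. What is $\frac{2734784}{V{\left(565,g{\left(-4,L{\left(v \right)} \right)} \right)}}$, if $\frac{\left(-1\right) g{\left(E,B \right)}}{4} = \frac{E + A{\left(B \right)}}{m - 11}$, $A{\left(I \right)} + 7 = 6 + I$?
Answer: $- \frac{1367392}{1355} \approx -1009.1$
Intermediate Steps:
$m = -52$ ($m = 2 \left(-26\right) = -52$)
$A{\left(I \right)} = -1 + I$ ($A{\left(I \right)} = -7 + \left(6 + I\right) = -1 + I$)
$L{\left(W \right)} = \left(-5 + W\right) \left(2 + W\right)$
$g{\left(E,B \right)} = - \frac{4}{63} + \frac{4 B}{63} + \frac{4 E}{63}$ ($g{\left(E,B \right)} = - 4 \frac{E + \left(-1 + B\right)}{-52 - 11} = - 4 \frac{-1 + B + E}{-63} = - 4 \left(-1 + B + E\right) \left(- \frac{1}{63}\right) = - 4 \left(\frac{1}{63} - \frac{B}{63} - \frac{E}{63}\right) = - \frac{4}{63} + \frac{4 B}{63} + \frac{4 E}{63}$)
$\frac{2734784}{V{\left(565,g{\left(-4,L{\left(v \right)} \right)} \right)}} = \frac{2734784}{-2710} = 2734784 \left(- \frac{1}{2710}\right) = - \frac{1367392}{1355}$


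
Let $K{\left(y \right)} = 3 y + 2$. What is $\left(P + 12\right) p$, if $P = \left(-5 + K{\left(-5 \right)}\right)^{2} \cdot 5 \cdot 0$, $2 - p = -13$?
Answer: $180$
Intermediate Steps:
$p = 15$ ($p = 2 - -13 = 2 + 13 = 15$)
$K{\left(y \right)} = 2 + 3 y$
$P = 0$ ($P = \left(-5 + \left(2 + 3 \left(-5\right)\right)\right)^{2} \cdot 5 \cdot 0 = \left(-5 + \left(2 - 15\right)\right)^{2} \cdot 5 \cdot 0 = \left(-5 - 13\right)^{2} \cdot 5 \cdot 0 = \left(-18\right)^{2} \cdot 5 \cdot 0 = 324 \cdot 5 \cdot 0 = 1620 \cdot 0 = 0$)
$\left(P + 12\right) p = \left(0 + 12\right) 15 = 12 \cdot 15 = 180$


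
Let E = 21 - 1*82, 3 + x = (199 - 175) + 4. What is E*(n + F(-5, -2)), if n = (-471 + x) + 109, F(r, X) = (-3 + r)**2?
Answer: 16653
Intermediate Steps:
x = 25 (x = -3 + ((199 - 175) + 4) = -3 + (24 + 4) = -3 + 28 = 25)
n = -337 (n = (-471 + 25) + 109 = -446 + 109 = -337)
E = -61 (E = 21 - 82 = -61)
E*(n + F(-5, -2)) = -61*(-337 + (-3 - 5)**2) = -61*(-337 + (-8)**2) = -61*(-337 + 64) = -61*(-273) = 16653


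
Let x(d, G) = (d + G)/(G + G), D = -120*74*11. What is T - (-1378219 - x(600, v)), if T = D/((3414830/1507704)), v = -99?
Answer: 30090075975269/22537878 ≈ 1.3351e+6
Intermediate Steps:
D = -97680 (D = -8880*11 = -97680)
x(d, G) = (G + d)/(2*G) (x(d, G) = (G + d)/((2*G)) = (G + d)*(1/(2*G)) = (G + d)/(2*G))
T = -14727252672/341483 (T = -97680/(3414830/1507704) = -97680/(3414830*(1/1507704)) = -97680/1707415/753852 = -97680*753852/1707415 = -14727252672/341483 ≈ -43127.)
T - (-1378219 - x(600, v)) = -14727252672/341483 - (-1378219 - (-99 + 600)/(2*(-99))) = -14727252672/341483 - (-1378219 - (-1)*501/(2*99)) = -14727252672/341483 - (-1378219 - 1*(-167/66)) = -14727252672/341483 - (-1378219 + 167/66) = -14727252672/341483 - 1*(-90962287/66) = -14727252672/341483 + 90962287/66 = 30090075975269/22537878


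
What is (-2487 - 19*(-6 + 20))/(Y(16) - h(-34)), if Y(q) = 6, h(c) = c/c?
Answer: -2753/5 ≈ -550.60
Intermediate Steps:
h(c) = 1
(-2487 - 19*(-6 + 20))/(Y(16) - h(-34)) = (-2487 - 19*(-6 + 20))/(6 - 1*1) = (-2487 - 19*14)/(6 - 1) = (-2487 - 266)/5 = -2753*⅕ = -2753/5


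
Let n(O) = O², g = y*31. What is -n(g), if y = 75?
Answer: -5405625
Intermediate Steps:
g = 2325 (g = 75*31 = 2325)
-n(g) = -1*2325² = -1*5405625 = -5405625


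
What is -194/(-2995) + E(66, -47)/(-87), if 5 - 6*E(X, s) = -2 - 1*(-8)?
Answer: 104263/1563390 ≈ 0.066690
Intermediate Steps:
E(X, s) = -1/6 (E(X, s) = 5/6 - (-2 - 1*(-8))/6 = 5/6 - (-2 + 8)/6 = 5/6 - 1/6*6 = 5/6 - 1 = -1/6)
-194/(-2995) + E(66, -47)/(-87) = -194/(-2995) - 1/6/(-87) = -194*(-1/2995) - 1/6*(-1/87) = 194/2995 + 1/522 = 104263/1563390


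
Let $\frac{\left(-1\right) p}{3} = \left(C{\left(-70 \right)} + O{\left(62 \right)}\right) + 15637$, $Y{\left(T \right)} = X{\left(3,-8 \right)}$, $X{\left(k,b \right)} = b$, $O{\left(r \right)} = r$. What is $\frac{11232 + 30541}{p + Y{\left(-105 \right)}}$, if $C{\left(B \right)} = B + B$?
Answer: $- \frac{41773}{46685} \approx -0.89478$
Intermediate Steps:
$C{\left(B \right)} = 2 B$
$Y{\left(T \right)} = -8$
$p = -46677$ ($p = - 3 \left(\left(2 \left(-70\right) + 62\right) + 15637\right) = - 3 \left(\left(-140 + 62\right) + 15637\right) = - 3 \left(-78 + 15637\right) = \left(-3\right) 15559 = -46677$)
$\frac{11232 + 30541}{p + Y{\left(-105 \right)}} = \frac{11232 + 30541}{-46677 - 8} = \frac{41773}{-46685} = 41773 \left(- \frac{1}{46685}\right) = - \frac{41773}{46685}$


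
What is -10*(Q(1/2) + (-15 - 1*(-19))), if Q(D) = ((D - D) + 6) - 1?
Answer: -90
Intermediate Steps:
Q(D) = 5 (Q(D) = (0 + 6) - 1 = 6 - 1 = 5)
-10*(Q(1/2) + (-15 - 1*(-19))) = -10*(5 + (-15 - 1*(-19))) = -10*(5 + (-15 + 19)) = -10*(5 + 4) = -10*9 = -90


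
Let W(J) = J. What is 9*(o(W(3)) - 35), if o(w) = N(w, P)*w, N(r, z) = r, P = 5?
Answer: -234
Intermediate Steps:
o(w) = w**2 (o(w) = w*w = w**2)
9*(o(W(3)) - 35) = 9*(3**2 - 35) = 9*(9 - 35) = 9*(-26) = -234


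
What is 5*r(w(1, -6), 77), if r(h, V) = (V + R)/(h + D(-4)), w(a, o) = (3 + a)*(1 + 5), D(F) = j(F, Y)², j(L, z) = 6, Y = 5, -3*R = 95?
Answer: 34/9 ≈ 3.7778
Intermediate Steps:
R = -95/3 (R = -⅓*95 = -95/3 ≈ -31.667)
D(F) = 36 (D(F) = 6² = 36)
w(a, o) = 18 + 6*a (w(a, o) = (3 + a)*6 = 18 + 6*a)
r(h, V) = (-95/3 + V)/(36 + h) (r(h, V) = (V - 95/3)/(h + 36) = (-95/3 + V)/(36 + h))
5*r(w(1, -6), 77) = 5*((-95/3 + 77)/(36 + (18 + 6*1))) = 5*((136/3)/(36 + (18 + 6))) = 5*((136/3)/(36 + 24)) = 5*((136/3)/60) = 5*((1/60)*(136/3)) = 5*(34/45) = 34/9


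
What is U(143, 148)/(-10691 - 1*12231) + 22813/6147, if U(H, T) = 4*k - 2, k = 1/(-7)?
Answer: 1830273874/493155369 ≈ 3.7114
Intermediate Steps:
k = -⅐ ≈ -0.14286
U(H, T) = -18/7 (U(H, T) = 4*(-⅐) - 2 = -4/7 - 2 = -18/7)
U(143, 148)/(-10691 - 1*12231) + 22813/6147 = -18/(7*(-10691 - 1*12231)) + 22813/6147 = -18/(7*(-10691 - 12231)) + 22813*(1/6147) = -18/7/(-22922) + 22813/6147 = -18/7*(-1/22922) + 22813/6147 = 9/80227 + 22813/6147 = 1830273874/493155369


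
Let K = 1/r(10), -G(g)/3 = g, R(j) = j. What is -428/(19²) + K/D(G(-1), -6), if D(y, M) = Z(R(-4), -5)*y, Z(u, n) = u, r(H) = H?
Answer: -51721/43320 ≈ -1.1939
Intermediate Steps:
G(g) = -3*g
K = ⅒ (K = 1/10 = ⅒ ≈ 0.10000)
D(y, M) = -4*y
-428/(19²) + K/D(G(-1), -6) = -428/(19²) + 1/(10*((-(-12)*(-1)))) = -428/361 + 1/(10*((-4*3))) = -428*1/361 + (⅒)/(-12) = -428/361 + (⅒)*(-1/12) = -428/361 - 1/120 = -51721/43320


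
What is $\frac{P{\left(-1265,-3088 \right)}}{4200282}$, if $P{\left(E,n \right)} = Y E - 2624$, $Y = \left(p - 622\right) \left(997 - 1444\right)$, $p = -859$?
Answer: $- \frac{837441479}{4200282} \approx -199.38$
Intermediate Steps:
$Y = 662007$ ($Y = \left(-859 - 622\right) \left(997 - 1444\right) = \left(-1481\right) \left(-447\right) = 662007$)
$P{\left(E,n \right)} = -2624 + 662007 E$ ($P{\left(E,n \right)} = 662007 E - 2624 = -2624 + 662007 E$)
$\frac{P{\left(-1265,-3088 \right)}}{4200282} = \frac{-2624 + 662007 \left(-1265\right)}{4200282} = \left(-2624 - 837438855\right) \frac{1}{4200282} = \left(-837441479\right) \frac{1}{4200282} = - \frac{837441479}{4200282}$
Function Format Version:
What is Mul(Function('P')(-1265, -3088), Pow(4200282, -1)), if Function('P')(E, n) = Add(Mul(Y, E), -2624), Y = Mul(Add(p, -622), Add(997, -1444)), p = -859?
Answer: Rational(-837441479, 4200282) ≈ -199.38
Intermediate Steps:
Y = 662007 (Y = Mul(Add(-859, -622), Add(997, -1444)) = Mul(-1481, -447) = 662007)
Function('P')(E, n) = Add(-2624, Mul(662007, E)) (Function('P')(E, n) = Add(Mul(662007, E), -2624) = Add(-2624, Mul(662007, E)))
Mul(Function('P')(-1265, -3088), Pow(4200282, -1)) = Mul(Add(-2624, Mul(662007, -1265)), Pow(4200282, -1)) = Mul(Add(-2624, -837438855), Rational(1, 4200282)) = Mul(-837441479, Rational(1, 4200282)) = Rational(-837441479, 4200282)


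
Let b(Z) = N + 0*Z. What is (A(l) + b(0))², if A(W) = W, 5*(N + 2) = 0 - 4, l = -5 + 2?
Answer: 841/25 ≈ 33.640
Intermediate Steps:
l = -3
N = -14/5 (N = -2 + (0 - 4)/5 = -2 + (⅕)*(-4) = -2 - ⅘ = -14/5 ≈ -2.8000)
b(Z) = -14/5 (b(Z) = -14/5 + 0*Z = -14/5 + 0 = -14/5)
(A(l) + b(0))² = (-3 - 14/5)² = (-29/5)² = 841/25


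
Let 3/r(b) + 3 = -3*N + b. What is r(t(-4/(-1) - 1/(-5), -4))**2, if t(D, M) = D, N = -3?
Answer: 25/289 ≈ 0.086505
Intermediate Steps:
r(b) = 3/(6 + b) (r(b) = 3/(-3 + (-3*(-3) + b)) = 3/(-3 + (9 + b)) = 3/(6 + b))
r(t(-4/(-1) - 1/(-5), -4))**2 = (3/(6 + (-4/(-1) - 1/(-5))))**2 = (3/(6 + (-4*(-1) - 1*(-1/5))))**2 = (3/(6 + (4 + 1/5)))**2 = (3/(6 + 21/5))**2 = (3/(51/5))**2 = (3*(5/51))**2 = (5/17)**2 = 25/289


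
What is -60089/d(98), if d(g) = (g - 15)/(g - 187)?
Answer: 5347921/83 ≈ 64433.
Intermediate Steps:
d(g) = (-15 + g)/(-187 + g)
-60089/d(98) = -60089*(-187 + 98)/(-15 + 98) = -60089/(83/(-89)) = -60089/((-1/89*83)) = -60089/(-83/89) = -60089*(-89/83) = 5347921/83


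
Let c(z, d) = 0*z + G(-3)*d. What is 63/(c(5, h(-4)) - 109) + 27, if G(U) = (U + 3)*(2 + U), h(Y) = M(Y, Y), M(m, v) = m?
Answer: 2880/109 ≈ 26.422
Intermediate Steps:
h(Y) = Y
G(U) = (2 + U)*(3 + U) (G(U) = (3 + U)*(2 + U) = (2 + U)*(3 + U))
c(z, d) = 0 (c(z, d) = 0*z + (6 + (-3)² + 5*(-3))*d = 0 + (6 + 9 - 15)*d = 0 + 0*d = 0 + 0 = 0)
63/(c(5, h(-4)) - 109) + 27 = 63/(0 - 109) + 27 = 63/(-109) + 27 = -1/109*63 + 27 = -63/109 + 27 = 2880/109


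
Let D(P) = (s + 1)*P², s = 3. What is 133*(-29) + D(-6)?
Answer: -3713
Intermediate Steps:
D(P) = 4*P² (D(P) = (3 + 1)*P² = 4*P²)
133*(-29) + D(-6) = 133*(-29) + 4*(-6)² = -3857 + 4*36 = -3857 + 144 = -3713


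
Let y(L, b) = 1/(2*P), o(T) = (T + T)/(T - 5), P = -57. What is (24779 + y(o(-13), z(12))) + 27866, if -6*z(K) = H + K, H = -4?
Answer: 6001529/114 ≈ 52645.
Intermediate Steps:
z(K) = ⅔ - K/6 (z(K) = -(-4 + K)/6 = ⅔ - K/6)
o(T) = 2*T/(-5 + T) (o(T) = (2*T)/(-5 + T) = 2*T/(-5 + T))
y(L, b) = -1/114 (y(L, b) = 1/(2*(-57)) = 1/(-114) = -1/114)
(24779 + y(o(-13), z(12))) + 27866 = (24779 - 1/114) + 27866 = 2824805/114 + 27866 = 6001529/114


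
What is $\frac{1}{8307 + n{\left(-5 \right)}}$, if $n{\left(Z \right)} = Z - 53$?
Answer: $\frac{1}{8249} \approx 0.00012123$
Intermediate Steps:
$n{\left(Z \right)} = -53 + Z$
$\frac{1}{8307 + n{\left(-5 \right)}} = \frac{1}{8307 - 58} = \frac{1}{8249}$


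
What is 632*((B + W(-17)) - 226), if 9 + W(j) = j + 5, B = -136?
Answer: -242056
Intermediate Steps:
W(j) = -4 + j (W(j) = -9 + (j + 5) = -9 + (5 + j) = -4 + j)
632*((B + W(-17)) - 226) = 632*((-136 + (-4 - 17)) - 226) = 632*((-136 - 21) - 226) = 632*(-157 - 226) = 632*(-383) = -242056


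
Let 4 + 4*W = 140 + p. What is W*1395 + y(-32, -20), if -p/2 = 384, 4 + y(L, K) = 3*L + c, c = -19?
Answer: -220529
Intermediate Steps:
y(L, K) = -23 + 3*L (y(L, K) = -4 + (3*L - 19) = -4 + (-19 + 3*L) = -23 + 3*L)
p = -768 (p = -2*384 = -768)
W = -158 (W = -1 + (140 - 768)/4 = -1 + (¼)*(-628) = -1 - 157 = -158)
W*1395 + y(-32, -20) = -158*1395 + (-23 + 3*(-32)) = -220410 + (-23 - 96) = -220410 - 119 = -220529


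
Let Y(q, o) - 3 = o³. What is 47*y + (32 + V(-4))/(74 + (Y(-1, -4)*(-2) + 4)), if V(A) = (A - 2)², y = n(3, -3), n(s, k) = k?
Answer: -7033/50 ≈ -140.66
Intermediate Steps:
Y(q, o) = 3 + o³
y = -3
V(A) = (-2 + A)²
47*y + (32 + V(-4))/(74 + (Y(-1, -4)*(-2) + 4)) = 47*(-3) + (32 + (-2 - 4)²)/(74 + ((3 + (-4)³)*(-2) + 4)) = -141 + (32 + (-6)²)/(74 + ((3 - 64)*(-2) + 4)) = -141 + (32 + 36)/(74 + (-61*(-2) + 4)) = -141 + 68/(74 + (122 + 4)) = -141 + 68/(74 + 126) = -141 + 68/200 = -141 + 68*(1/200) = -141 + 17/50 = -7033/50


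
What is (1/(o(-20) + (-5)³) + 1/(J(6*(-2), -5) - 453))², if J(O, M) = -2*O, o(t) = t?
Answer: 329476/3869462025 ≈ 8.5148e-5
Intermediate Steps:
(1/(o(-20) + (-5)³) + 1/(J(6*(-2), -5) - 453))² = (1/(-20 + (-5)³) + 1/(-12*(-2) - 453))² = (1/(-20 - 125) + 1/(-2*(-12) - 453))² = (1/(-145) + 1/(24 - 453))² = (-1/145 + 1/(-429))² = (-1/145 - 1/429)² = (-574/62205)² = 329476/3869462025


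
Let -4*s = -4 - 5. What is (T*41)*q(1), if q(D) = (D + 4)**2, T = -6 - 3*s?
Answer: -52275/4 ≈ -13069.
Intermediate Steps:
s = 9/4 (s = -(-4 - 5)/4 = -1/4*(-9) = 9/4 ≈ 2.2500)
T = -51/4 (T = -6 - 3*9/4 = -6 - 27/4 = -51/4 ≈ -12.750)
q(D) = (4 + D)**2
(T*41)*q(1) = (-51/4*41)*(4 + 1)**2 = -2091/4*5**2 = -2091/4*25 = -52275/4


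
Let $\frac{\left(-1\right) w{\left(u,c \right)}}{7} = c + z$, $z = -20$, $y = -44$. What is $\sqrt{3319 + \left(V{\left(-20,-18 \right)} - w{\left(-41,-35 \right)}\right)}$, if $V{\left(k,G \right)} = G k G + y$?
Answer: $i \sqrt{3590} \approx 59.917 i$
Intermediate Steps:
$V{\left(k,G \right)} = -44 + k G^{2}$ ($V{\left(k,G \right)} = G k G - 44 = k G^{2} - 44 = -44 + k G^{2}$)
$w{\left(u,c \right)} = 140 - 7 c$ ($w{\left(u,c \right)} = - 7 \left(c - 20\right) = - 7 \left(-20 + c\right) = 140 - 7 c$)
$\sqrt{3319 + \left(V{\left(-20,-18 \right)} - w{\left(-41,-35 \right)}\right)} = \sqrt{3319 - \left(184 + 245 + 6480\right)} = \sqrt{3319 - 6909} = \sqrt{-3590} = i \sqrt{3590}$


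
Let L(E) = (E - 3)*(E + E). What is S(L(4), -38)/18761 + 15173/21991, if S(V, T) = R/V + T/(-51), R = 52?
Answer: 29051637955/42082461402 ≈ 0.69035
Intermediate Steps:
L(E) = 2*E*(-3 + E) (L(E) = (-3 + E)*(2*E) = 2*E*(-3 + E))
S(V, T) = 52/V - T/51 (S(V, T) = 52/V + T/(-51) = 52/V + T*(-1/51) = 52/V - T/51)
S(L(4), -38)/18761 + 15173/21991 = (52/((2*4*(-3 + 4))) - 1/51*(-38))/18761 + 15173/21991 = (52/((2*4*1)) + 38/51)*(1/18761) + 15173*(1/21991) = (52/8 + 38/51)*(1/18761) + 15173/21991 = (52*(1/8) + 38/51)*(1/18761) + 15173/21991 = (13/2 + 38/51)*(1/18761) + 15173/21991 = (739/102)*(1/18761) + 15173/21991 = 739/1913622 + 15173/21991 = 29051637955/42082461402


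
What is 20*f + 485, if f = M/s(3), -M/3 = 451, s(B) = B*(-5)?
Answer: 2289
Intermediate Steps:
s(B) = -5*B
M = -1353 (M = -3*451 = -1353)
f = 451/5 (f = -1353/((-5*3)) = -1353/(-15) = -1353*(-1/15) = 451/5 ≈ 90.200)
20*f + 485 = 20*(451/5) + 485 = 1804 + 485 = 2289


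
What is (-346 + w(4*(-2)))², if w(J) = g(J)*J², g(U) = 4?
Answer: 8100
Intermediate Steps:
w(J) = 4*J²
(-346 + w(4*(-2)))² = (-346 + 4*(4*(-2))²)² = (-346 + 4*(-8)²)² = (-346 + 4*64)² = (-346 + 256)² = (-90)² = 8100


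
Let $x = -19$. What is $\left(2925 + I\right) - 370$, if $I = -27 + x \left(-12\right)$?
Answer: $2756$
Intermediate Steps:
$I = 201$ ($I = -27 - -228 = -27 + 228 = 201$)
$\left(2925 + I\right) - 370 = \left(2925 + 201\right) - 370 = 3126 - 370 = 2756$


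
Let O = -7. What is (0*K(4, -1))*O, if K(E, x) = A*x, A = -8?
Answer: 0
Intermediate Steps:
K(E, x) = -8*x
(0*K(4, -1))*O = (0*(-8*(-1)))*(-7) = (0*8)*(-7) = 0*(-7) = 0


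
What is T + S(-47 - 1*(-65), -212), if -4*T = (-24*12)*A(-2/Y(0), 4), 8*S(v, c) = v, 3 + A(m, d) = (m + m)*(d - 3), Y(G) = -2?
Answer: -279/4 ≈ -69.750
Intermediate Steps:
A(m, d) = -3 + 2*m*(-3 + d) (A(m, d) = -3 + (m + m)*(d - 3) = -3 + (2*m)*(-3 + d) = -3 + 2*m*(-3 + d))
S(v, c) = v/8
T = -72 (T = -(-24*12)*(-3 - (-12)/(-2) + 2*4*(-2/(-2)))/4 = -(-72)*(-3 - (-12)*(-1)/2 + 2*4*(-2*(-½))) = -(-72)*(-3 - 6*1 + 2*4*1) = -(-72)*(-3 - 6 + 8) = -(-72)*(-1) = -¼*288 = -72)
T + S(-47 - 1*(-65), -212) = -72 + (-47 - 1*(-65))/8 = -72 + (-47 + 65)/8 = -72 + (⅛)*18 = -72 + 9/4 = -279/4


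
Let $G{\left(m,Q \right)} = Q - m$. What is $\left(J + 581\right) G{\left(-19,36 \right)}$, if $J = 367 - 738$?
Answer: $11550$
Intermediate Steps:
$J = -371$ ($J = 367 - 738 = -371$)
$\left(J + 581\right) G{\left(-19,36 \right)} = \left(-371 + 581\right) \left(36 - -19\right) = 210 \left(36 + 19\right) = 210 \cdot 55 = 11550$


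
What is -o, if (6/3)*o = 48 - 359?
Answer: 311/2 ≈ 155.50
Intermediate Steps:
o = -311/2 (o = (48 - 359)/2 = (½)*(-311) = -311/2 ≈ -155.50)
-o = -1*(-311/2) = 311/2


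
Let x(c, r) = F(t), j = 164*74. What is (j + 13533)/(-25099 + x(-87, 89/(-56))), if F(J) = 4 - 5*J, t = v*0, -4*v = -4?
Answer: -3667/3585 ≈ -1.0229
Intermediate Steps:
v = 1 (v = -¼*(-4) = 1)
t = 0 (t = 1*0 = 0)
j = 12136
x(c, r) = 4 (x(c, r) = 4 - 5*0 = 4 + 0 = 4)
(j + 13533)/(-25099 + x(-87, 89/(-56))) = (12136 + 13533)/(-25099 + 4) = 25669/(-25095) = 25669*(-1/25095) = -3667/3585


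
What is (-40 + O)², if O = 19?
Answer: 441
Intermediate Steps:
(-40 + O)² = (-40 + 19)² = (-21)² = 441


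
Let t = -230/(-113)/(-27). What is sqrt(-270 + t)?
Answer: 40*I*sqrt(174585)/1017 ≈ 16.434*I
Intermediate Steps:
t = -230/3051 (t = -230*(-1/113)*(-1/27) = (230/113)*(-1/27) = -230/3051 ≈ -0.075385)
sqrt(-270 + t) = sqrt(-270 - 230/3051) = sqrt(-824000/3051) = 40*I*sqrt(174585)/1017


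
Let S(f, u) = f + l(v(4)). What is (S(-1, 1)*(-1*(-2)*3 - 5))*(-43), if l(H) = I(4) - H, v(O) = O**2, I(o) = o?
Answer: 559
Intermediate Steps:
l(H) = 4 - H
S(f, u) = -12 + f (S(f, u) = f + (4 - 1*4**2) = f + (4 - 1*16) = f + (4 - 16) = f - 12 = -12 + f)
(S(-1, 1)*(-1*(-2)*3 - 5))*(-43) = ((-12 - 1)*(-1*(-2)*3 - 5))*(-43) = -13*(2*3 - 5)*(-43) = -13*(6 - 5)*(-43) = -13*1*(-43) = -13*(-43) = 559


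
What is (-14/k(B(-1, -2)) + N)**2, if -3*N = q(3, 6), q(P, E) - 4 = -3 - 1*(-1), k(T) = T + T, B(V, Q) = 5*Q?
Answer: 1/900 ≈ 0.0011111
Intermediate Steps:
k(T) = 2*T
q(P, E) = 2 (q(P, E) = 4 + (-3 - 1*(-1)) = 4 + (-3 + 1) = 4 - 2 = 2)
N = -2/3 (N = -1/3*2 = -2/3 ≈ -0.66667)
(-14/k(B(-1, -2)) + N)**2 = (-14/(2*(5*(-2))) - 2/3)**2 = (-14/(2*(-10)) - 2/3)**2 = (-14/(-20) - 2/3)**2 = (-14*(-1/20) - 2/3)**2 = (7/10 - 2/3)**2 = (1/30)**2 = 1/900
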